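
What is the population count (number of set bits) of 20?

2

20 = 10100
Count the 1s: 1 + 1 = 2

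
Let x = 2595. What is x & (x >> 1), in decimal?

1

x = 101000100011 = 2595
x>>1 = 010100010001
AND  = 000000000001 = 1
(x & (x >> 1) has a 1 wherever x has two consecutive 1 bits.)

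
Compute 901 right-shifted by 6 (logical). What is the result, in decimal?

901 = 1110000101
shift right by 6 → 0000001110 = 14
(equivalently, floor(901 / 64))

14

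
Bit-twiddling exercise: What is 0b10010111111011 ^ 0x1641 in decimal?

a = 10010111111011
0x1641 = 01011001000001
XOR → 11001110111010 = 13242

13242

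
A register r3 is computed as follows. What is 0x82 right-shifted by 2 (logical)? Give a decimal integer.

32

0x82 = 10000010
shift right by 2 → 00100000 = 32
(equivalently, floor(130 / 4))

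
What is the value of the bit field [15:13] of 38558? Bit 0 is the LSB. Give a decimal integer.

v = 1001011010011110
Shift right by 13: 100
Mask low 3 bits: 100 = 4

4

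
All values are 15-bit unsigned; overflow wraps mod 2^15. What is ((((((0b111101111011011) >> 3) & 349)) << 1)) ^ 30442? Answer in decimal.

29784

0b111101111011011 = 111101111011011
→ >> 3 → 000111101111011 = 3963
349 = 000000101011101
→ & → 000000101011001 = 345
→ << 1 (mod 2^15) → 000001010110010 = 690
30442 = 111011011101010
→ ^ → 111010001011000 = 29784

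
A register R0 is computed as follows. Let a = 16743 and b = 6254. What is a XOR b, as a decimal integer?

22793

16743 = 100000101100111
6254 = 001100001101110
XOR → 101100100001001 = 22793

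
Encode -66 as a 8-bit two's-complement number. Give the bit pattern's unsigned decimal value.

66 in 8 bits: 01000010
Invert: 10111101
Add 1:  10111110 = 190
(Check: 2^8 - 66 = 256 - 66 = 190.)

190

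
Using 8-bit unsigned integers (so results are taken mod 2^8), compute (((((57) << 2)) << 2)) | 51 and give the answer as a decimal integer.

179

57 = 00111001
→ << 2 (mod 2^8) → 11100100 = 228
→ << 2 (mod 2^8) → 10010000 = 144
51 = 00110011
→ | → 10110011 = 179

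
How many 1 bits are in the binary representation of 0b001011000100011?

n = 1011000100011
Count the 1s: 1 + 1 + 1 + 1 + 1 + 1 = 6

6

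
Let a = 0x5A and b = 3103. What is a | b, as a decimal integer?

3167

0x5A = 000001011010
3103 = 110000011111
 OR → 110001011111 = 3167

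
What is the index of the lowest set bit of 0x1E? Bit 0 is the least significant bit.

1

0x1E = 11110
Trailing zeros: 1, so the lowest set bit is bit 1 (value 2).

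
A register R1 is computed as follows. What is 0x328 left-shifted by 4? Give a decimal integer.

0x328 = 00001100101000
shift left by 4 → 11001010000000 = 12928
(equivalently, 808 × 2^4 = 808 × 16)

12928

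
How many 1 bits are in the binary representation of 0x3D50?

7

0x3D50 = 11110101010000
Count the 1s: 1 + 1 + 1 + 1 + 1 + 1 + 1 = 7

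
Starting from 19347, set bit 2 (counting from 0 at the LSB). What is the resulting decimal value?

x = 0100101110010011
bit 2 is currently 0; set it via x | (1 << 2) = x | 4
→ 0100101110010111 = 19351

19351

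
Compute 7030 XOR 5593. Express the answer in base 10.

7030 = 1101101110110
5593 = 1010111011001
XOR → 0111010101111 = 3759

3759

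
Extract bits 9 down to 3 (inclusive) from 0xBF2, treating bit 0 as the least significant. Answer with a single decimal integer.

126

v = 101111110010
Shift right by 3: 101111110
Mask low 7 bits: 1111110 = 126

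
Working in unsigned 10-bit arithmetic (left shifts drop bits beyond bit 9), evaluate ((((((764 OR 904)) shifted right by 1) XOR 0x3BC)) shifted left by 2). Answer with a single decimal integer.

764 = 1011111100
904 = 1110001000
→ OR → 1111111100 = 1020
→ shifted right by 1 → 0111111110 = 510
0x3BC = 1110111100
→ XOR → 1001000010 = 578
→ shifted left by 2 (mod 2^10) → 0100001000 = 264

264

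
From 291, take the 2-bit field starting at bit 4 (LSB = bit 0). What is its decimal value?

v = 100100011
Shift right by 4: 10010
Mask low 2 bits: 10 = 2

2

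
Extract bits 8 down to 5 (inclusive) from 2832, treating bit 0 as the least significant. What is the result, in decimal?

v = 0101100010000
Shift right by 5: 01011000
Mask low 4 bits: 1000 = 8

8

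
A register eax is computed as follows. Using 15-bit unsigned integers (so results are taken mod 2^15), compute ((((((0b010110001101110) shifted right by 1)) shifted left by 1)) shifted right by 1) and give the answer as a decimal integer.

0b010110001101110 = 010110001101110
→ shifted right by 1 → 001011000110111 = 5687
→ shifted left by 1 (mod 2^15) → 010110001101110 = 11374
→ shifted right by 1 → 001011000110111 = 5687

5687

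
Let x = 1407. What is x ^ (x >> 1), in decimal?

x = 10101111111 = 1407
x>>1 = 01010111111
XOR  = 11111000000 = 1984
(x ^ (x >> 1) gives the standard binary-reflected Gray code of x.)

1984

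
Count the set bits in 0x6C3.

0x6C3 = 11011000011
Count the 1s: 1 + 1 + 1 + 1 + 1 + 1 = 6

6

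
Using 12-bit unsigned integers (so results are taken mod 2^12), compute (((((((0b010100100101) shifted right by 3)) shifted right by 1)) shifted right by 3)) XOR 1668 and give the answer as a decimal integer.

0b010100100101 = 010100100101
→ shifted right by 3 → 000010100100 = 164
→ shifted right by 1 → 000001010010 = 82
→ shifted right by 3 → 000000001010 = 10
1668 = 011010000100
→ XOR → 011010001110 = 1678

1678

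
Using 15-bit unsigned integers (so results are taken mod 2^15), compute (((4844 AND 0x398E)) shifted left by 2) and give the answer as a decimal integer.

16944

4844 = 001001011101100
0x398E = 011100110001110
→ AND → 001000010001100 = 4236
→ shifted left by 2 (mod 2^15) → 100001000110000 = 16944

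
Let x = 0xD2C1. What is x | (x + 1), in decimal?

x = 1101001011000001 = 53953
x + 1 = 1101001011000010
OR    = 1101001011000011 = 53955
(x | (x + 1) sets the lowest cleared bit.)

53955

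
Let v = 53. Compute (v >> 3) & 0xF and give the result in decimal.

6

v = 000000110101
Shift right by 3: 000000110
Mask low 4 bits: 0110 = 6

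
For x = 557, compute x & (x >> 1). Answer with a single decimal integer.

x = 1000101101 = 557
x>>1 = 0100010110
AND  = 0000000100 = 4
(x & (x >> 1) has a 1 wherever x has two consecutive 1 bits.)

4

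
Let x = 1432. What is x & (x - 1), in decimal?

x = 10110011000 = 1432
x - 1 = 10110010111
AND   = 10110010000 = 1424
(x & (x - 1) clears the lowest set bit of x.)

1424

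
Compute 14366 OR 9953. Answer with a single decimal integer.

14366 = 11100000011110
9953 = 10011011100001
 OR → 11111011111111 = 16127

16127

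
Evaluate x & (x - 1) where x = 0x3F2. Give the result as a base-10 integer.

x = 1111110010 = 1010
x - 1 = 1111110001
AND   = 1111110000 = 1008
(x & (x - 1) clears the lowest set bit of x.)

1008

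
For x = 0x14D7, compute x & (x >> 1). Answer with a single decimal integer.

67

x = 1010011010111 = 5335
x>>1 = 0101001101011
AND  = 0000001000011 = 67
(x & (x >> 1) has a 1 wherever x has two consecutive 1 bits.)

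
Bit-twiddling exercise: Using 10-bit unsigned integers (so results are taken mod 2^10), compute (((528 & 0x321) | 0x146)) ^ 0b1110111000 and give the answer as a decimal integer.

254

528 = 1000010000
0x321 = 1100100001
→ & → 1000000000 = 512
0x146 = 0101000110
→ | → 1101000110 = 838
0b1110111000 = 1110111000
→ ^ → 0011111110 = 254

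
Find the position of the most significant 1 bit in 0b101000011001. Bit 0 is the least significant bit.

0b101000011001 = 101000011001
The topmost 1 is at position 11 (since 2^11 = 2048 ≤ 2585 < 4096).

11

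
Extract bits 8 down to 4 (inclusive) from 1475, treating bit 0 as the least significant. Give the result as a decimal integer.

v = 10111000011
Shift right by 4: 1011100
Mask low 5 bits: 11100 = 28

28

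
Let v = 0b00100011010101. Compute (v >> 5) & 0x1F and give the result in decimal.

v = 00100011010101
Shift right by 5: 001000110
Mask low 5 bits: 00110 = 6

6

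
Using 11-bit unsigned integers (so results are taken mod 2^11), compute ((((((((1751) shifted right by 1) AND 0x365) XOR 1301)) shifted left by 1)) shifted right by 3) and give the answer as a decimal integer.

1751 = 11011010111
→ shifted right by 1 → 01101101011 = 875
0x365 = 01101100101
→ AND → 01101100001 = 865
1301 = 10100010101
→ XOR → 11001110100 = 1652
→ shifted left by 1 (mod 2^11) → 10011101000 = 1256
→ shifted right by 3 → 00010011101 = 157

157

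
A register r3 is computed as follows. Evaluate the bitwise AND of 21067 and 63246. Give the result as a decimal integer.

21002

21067 = 0101001001001011
63246 = 1111011100001110
AND → 0101001000001010 = 21002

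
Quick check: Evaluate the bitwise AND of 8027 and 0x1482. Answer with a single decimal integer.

5122

8027 = 1111101011011
0x1482 = 1010010000010
AND → 1010000000010 = 5122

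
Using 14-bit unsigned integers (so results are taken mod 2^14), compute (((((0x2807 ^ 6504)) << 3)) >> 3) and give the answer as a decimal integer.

367

0x2807 = 10100000000111
6504 = 01100101101000
→ ^ → 11000101101111 = 12655
→ << 3 (mod 2^14) → 00101101111000 = 2936
→ >> 3 → 00000101101111 = 367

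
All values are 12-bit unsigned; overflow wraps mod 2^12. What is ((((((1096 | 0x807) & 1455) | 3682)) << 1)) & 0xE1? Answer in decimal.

1096 = 010001001000
0x807 = 100000000111
→ | → 110001001111 = 3151
1455 = 010110101111
→ & → 010000001111 = 1039
3682 = 111001100010
→ | → 111001101111 = 3695
→ << 1 (mod 2^12) → 110011011110 = 3294
0xE1 = 000011100001
→ & → 000011000000 = 192

192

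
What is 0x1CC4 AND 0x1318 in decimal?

4096

0x1CC4 = 1110011000100
0x1318 = 1001100011000
AND → 1000000000000 = 4096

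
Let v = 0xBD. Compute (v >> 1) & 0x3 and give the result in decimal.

v = 0000010111101
Shift right by 1: 000001011110
Mask low 2 bits: 10 = 2

2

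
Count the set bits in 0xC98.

5

0xC98 = 110010011000
Count the 1s: 1 + 1 + 1 + 1 + 1 = 5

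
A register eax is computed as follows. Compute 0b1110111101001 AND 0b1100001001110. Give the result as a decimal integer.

6216

a = 1110111101001
b = 1100001001110
AND → 1100001001000 = 6216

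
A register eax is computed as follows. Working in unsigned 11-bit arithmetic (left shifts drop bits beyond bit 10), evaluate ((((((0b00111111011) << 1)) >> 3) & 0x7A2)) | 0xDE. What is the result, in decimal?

254

0b00111111011 = 00111111011
→ << 1 (mod 2^11) → 01111110110 = 1014
→ >> 3 → 00001111110 = 126
0x7A2 = 11110100010
→ & → 00000100010 = 34
0xDE = 00011011110
→ | → 00011111110 = 254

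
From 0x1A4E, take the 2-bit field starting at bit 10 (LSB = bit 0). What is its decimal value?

v = 1101001001110
Shift right by 10: 110
Mask low 2 bits: 10 = 2

2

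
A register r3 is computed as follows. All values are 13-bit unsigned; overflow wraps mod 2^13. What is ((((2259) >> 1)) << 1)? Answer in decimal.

2258

2259 = 0100011010011
→ >> 1 → 0010001101001 = 1129
→ << 1 (mod 2^13) → 0100011010010 = 2258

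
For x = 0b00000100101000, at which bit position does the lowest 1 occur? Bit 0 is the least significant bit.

0b00000100101000 = 100101000
Trailing zeros: 3, so the lowest set bit is bit 3 (value 8).

3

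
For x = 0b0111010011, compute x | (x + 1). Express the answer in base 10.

x = 111010011 = 467
x + 1 = 111010100
OR    = 111010111 = 471
(x | (x + 1) sets the lowest cleared bit.)

471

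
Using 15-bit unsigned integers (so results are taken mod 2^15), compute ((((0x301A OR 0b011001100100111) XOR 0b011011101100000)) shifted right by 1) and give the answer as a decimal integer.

559

0x301A = 011000000011010
0b011001100100111 = 011001100100111
→ OR → 011001100111111 = 13119
0b011011101100000 = 011011101100000
→ XOR → 000010001011111 = 1119
→ shifted right by 1 → 000001000101111 = 559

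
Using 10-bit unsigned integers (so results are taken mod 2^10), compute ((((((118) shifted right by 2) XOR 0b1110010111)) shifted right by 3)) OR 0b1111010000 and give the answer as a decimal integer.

118 = 0001110110
→ shifted right by 2 → 0000011101 = 29
0b1110010111 = 1110010111
→ XOR → 1110001010 = 906
→ shifted right by 3 → 0001110001 = 113
0b1111010000 = 1111010000
→ OR → 1111110001 = 1009

1009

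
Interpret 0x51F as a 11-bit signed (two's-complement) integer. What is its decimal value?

-737

pattern = 10100011111 (MSB is 1 ⇒ negative)
Invert: 01011100000, add 1 → 01011100001 = 737, so the value is -737.
(Equivalently: 1311 - 2^11 = 1311 - 2048 = -737.)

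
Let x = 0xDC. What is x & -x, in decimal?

4

x = 11011100 = 220
-x (two's complement) = …00100100
AND   = 00000100 = 4
(x & -x isolates the lowest set bit of x.)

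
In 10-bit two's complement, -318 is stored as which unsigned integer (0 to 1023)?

706

318 in 10 bits: 0100111110
Invert: 1011000001
Add 1:  1011000010 = 706
(Check: 2^10 - 318 = 1024 - 318 = 706.)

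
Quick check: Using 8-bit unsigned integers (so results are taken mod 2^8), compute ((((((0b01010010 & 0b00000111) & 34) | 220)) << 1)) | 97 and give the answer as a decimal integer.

0b01010010 = 01010010
0b00000111 = 00000111
→ & → 00000010 = 2
34 = 00100010
→ & → 00000010 = 2
220 = 11011100
→ | → 11011110 = 222
→ << 1 (mod 2^8) → 10111100 = 188
97 = 01100001
→ | → 11111101 = 253

253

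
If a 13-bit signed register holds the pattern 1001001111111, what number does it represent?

-3457

pattern = 1001001111111 (MSB is 1 ⇒ negative)
Invert: 0110110000000, add 1 → 0110110000001 = 3457, so the value is -3457.
(Equivalently: 4735 - 2^13 = 4735 - 8192 = -3457.)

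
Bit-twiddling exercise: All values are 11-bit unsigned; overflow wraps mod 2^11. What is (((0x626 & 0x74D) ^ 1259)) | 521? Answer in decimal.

0x626 = 11000100110
0x74D = 11101001101
→ & → 11000000100 = 1540
1259 = 10011101011
→ ^ → 01011101111 = 751
521 = 01000001001
→ | → 01011101111 = 751

751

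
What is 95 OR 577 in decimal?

95 = 0001011111
577 = 1001000001
 OR → 1001011111 = 607

607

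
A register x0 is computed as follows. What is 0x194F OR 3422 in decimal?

0x194F = 1100101001111
3422 = 0110101011110
 OR → 1110101011111 = 7519

7519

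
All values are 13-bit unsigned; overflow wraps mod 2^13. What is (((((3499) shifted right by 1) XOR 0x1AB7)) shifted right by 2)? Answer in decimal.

3499 = 0110110101011
→ shifted right by 1 → 0011011010101 = 1749
0x1AB7 = 1101010110111
→ XOR → 1110001100010 = 7266
→ shifted right by 2 → 0011100011000 = 1816

1816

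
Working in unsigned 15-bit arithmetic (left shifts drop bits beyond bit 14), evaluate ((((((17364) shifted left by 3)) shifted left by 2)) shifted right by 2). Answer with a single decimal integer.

7840

17364 = 100001111010100
→ shifted left by 3 (mod 2^15) → 001111010100000 = 7840
→ shifted left by 2 (mod 2^15) → 111101010000000 = 31360
→ shifted right by 2 → 001111010100000 = 7840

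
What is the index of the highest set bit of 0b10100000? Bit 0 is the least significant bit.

0b10100000 = 10100000
The topmost 1 is at position 7 (since 2^7 = 128 ≤ 160 < 256).

7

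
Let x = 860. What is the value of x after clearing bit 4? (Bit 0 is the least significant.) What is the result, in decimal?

844

x = 1101011100
bit 4 is currently 1; clear it via x & ~(1 << 4) = x & ~16
→ 1101001100 = 844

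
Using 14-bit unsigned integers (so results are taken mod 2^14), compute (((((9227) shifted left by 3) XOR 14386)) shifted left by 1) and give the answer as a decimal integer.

12500

9227 = 10010000001011
→ shifted left by 3 (mod 2^14) → 10000001011000 = 8280
14386 = 11100000110010
→ XOR → 01100001101010 = 6250
→ shifted left by 1 (mod 2^14) → 11000011010100 = 12500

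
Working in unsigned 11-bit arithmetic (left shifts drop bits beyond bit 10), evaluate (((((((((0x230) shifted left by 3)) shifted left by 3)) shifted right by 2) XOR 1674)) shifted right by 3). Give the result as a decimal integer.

0x230 = 01000110000
→ shifted left by 3 (mod 2^11) → 00110000000 = 384
→ shifted left by 3 (mod 2^11) → 10000000000 = 1024
→ shifted right by 2 → 00100000000 = 256
1674 = 11010001010
→ XOR → 11110001010 = 1930
→ shifted right by 3 → 00011110001 = 241

241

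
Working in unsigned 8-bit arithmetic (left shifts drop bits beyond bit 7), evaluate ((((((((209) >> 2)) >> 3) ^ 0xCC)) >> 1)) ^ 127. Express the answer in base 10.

209 = 11010001
→ >> 2 → 00110100 = 52
→ >> 3 → 00000110 = 6
0xCC = 11001100
→ ^ → 11001010 = 202
→ >> 1 → 01100101 = 101
127 = 01111111
→ ^ → 00011010 = 26

26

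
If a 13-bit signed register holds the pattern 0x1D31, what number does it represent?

-719

pattern = 1110100110001 (MSB is 1 ⇒ negative)
Invert: 0001011001110, add 1 → 0001011001111 = 719, so the value is -719.
(Equivalently: 7473 - 2^13 = 7473 - 8192 = -719.)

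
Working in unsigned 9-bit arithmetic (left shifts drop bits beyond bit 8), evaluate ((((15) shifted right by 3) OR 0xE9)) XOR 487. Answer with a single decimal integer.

15 = 000001111
→ shifted right by 3 → 000000001 = 1
0xE9 = 011101001
→ OR → 011101001 = 233
487 = 111100111
→ XOR → 100001110 = 270

270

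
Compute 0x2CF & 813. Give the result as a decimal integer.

0x2CF = 1011001111
813 = 1100101101
AND → 1000001101 = 525

525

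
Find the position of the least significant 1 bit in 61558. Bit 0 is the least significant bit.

1

61558 = 1111000001110110
Trailing zeros: 1, so the lowest set bit is bit 1 (value 2).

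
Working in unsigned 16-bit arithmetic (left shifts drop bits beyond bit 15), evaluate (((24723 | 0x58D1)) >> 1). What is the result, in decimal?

24723 = 0110000010010011
0x58D1 = 0101100011010001
→ | → 0111100011010011 = 30931
→ >> 1 → 0011110001101001 = 15465

15465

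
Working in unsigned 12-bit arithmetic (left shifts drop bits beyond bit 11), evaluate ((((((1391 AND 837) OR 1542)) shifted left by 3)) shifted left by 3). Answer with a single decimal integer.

1391 = 010101101111
837 = 001101000101
→ AND → 000101000101 = 325
1542 = 011000000110
→ OR → 011101000111 = 1863
→ shifted left by 3 (mod 2^12) → 101000111000 = 2616
→ shifted left by 3 (mod 2^12) → 000111000000 = 448

448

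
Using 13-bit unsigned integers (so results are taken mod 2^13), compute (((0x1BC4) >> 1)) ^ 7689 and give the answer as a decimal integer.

0x1BC4 = 1101111000100
→ >> 1 → 0110111100010 = 3554
7689 = 1111000001001
→ ^ → 1001111101011 = 5099

5099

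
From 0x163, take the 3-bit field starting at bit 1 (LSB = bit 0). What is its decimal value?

v = 101100011
Shift right by 1: 10110001
Mask low 3 bits: 001 = 1

1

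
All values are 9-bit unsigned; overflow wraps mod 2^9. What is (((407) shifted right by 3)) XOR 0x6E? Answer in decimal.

407 = 110010111
→ shifted right by 3 → 000110010 = 50
0x6E = 001101110
→ XOR → 001011100 = 92

92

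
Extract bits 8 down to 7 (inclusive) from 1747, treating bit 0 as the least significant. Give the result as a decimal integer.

1

v = 00011011010011
Shift right by 7: 0001101
Mask low 2 bits: 01 = 1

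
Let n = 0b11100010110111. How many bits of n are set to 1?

n = 11100010110111
Count the 1s: 1 + 1 + 1 + 1 + 1 + 1 + 1 + 1 + 1 = 9

9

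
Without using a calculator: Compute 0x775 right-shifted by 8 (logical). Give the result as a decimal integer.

7

0x775 = 11101110101
shift right by 8 → 00000000111 = 7
(equivalently, floor(1909 / 256))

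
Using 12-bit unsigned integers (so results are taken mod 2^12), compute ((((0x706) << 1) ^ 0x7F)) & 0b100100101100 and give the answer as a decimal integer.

2080

0x706 = 011100000110
→ << 1 (mod 2^12) → 111000001100 = 3596
0x7F = 000001111111
→ ^ → 111001110011 = 3699
0b100100101100 = 100100101100
→ & → 100000100000 = 2080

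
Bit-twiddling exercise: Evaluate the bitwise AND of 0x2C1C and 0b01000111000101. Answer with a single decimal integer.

4

0x2C1C = 10110000011100
b = 01000111000101
AND → 00000000000100 = 4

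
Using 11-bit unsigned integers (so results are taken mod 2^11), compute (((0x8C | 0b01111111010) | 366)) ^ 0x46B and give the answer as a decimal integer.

0x8C = 00010001100
0b01111111010 = 01111111010
→ | → 01111111110 = 1022
366 = 00101101110
→ | → 01111111110 = 1022
0x46B = 10001101011
→ ^ → 11110010101 = 1941

1941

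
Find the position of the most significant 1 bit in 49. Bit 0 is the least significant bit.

49 = 110001
The topmost 1 is at position 5 (since 2^5 = 32 ≤ 49 < 64).

5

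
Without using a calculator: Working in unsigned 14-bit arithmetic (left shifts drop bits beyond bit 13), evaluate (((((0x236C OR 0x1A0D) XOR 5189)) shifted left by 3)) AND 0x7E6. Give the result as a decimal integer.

0x236C = 10001101101100
0x1A0D = 01101000001101
→ OR → 11101101101101 = 15213
5189 = 01010001000101
→ XOR → 10111100101000 = 12072
→ shifted left by 3 (mod 2^14) → 11100101000000 = 14656
0x7E6 = 00011111100110
→ AND → 00000101000000 = 320

320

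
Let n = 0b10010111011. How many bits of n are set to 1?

7

n = 10010111011
Count the 1s: 1 + 1 + 1 + 1 + 1 + 1 + 1 = 7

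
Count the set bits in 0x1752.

7

0x1752 = 1011101010010
Count the 1s: 1 + 1 + 1 + 1 + 1 + 1 + 1 = 7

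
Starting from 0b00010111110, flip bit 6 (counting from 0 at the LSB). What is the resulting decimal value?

x = 00010111110
bit 6 is currently 0; toggle it via x ^ (1 << 6) = x ^ 64
→ 00011111110 = 254

254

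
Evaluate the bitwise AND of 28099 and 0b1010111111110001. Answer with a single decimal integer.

11713

28099 = 0110110111000011
b = 1010111111110001
AND → 0010110111000001 = 11713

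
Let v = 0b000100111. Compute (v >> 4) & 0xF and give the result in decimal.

2

v = 000100111
Shift right by 4: 00010
Mask low 4 bits: 0010 = 2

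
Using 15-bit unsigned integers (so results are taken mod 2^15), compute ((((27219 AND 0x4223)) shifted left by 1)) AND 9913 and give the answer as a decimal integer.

27219 = 110101001010011
0x4223 = 100001000100011
→ AND → 100001000000011 = 16899
→ shifted left by 1 (mod 2^15) → 000010000000110 = 1030
9913 = 010011010111001
→ AND → 000010000000000 = 1024

1024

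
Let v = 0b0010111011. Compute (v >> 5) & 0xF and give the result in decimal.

5

v = 0010111011
Shift right by 5: 00101
Mask low 4 bits: 0101 = 5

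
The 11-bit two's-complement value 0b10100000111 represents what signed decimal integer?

-761

pattern = 10100000111 (MSB is 1 ⇒ negative)
Invert: 01011111000, add 1 → 01011111001 = 761, so the value is -761.
(Equivalently: 1287 - 2^11 = 1287 - 2048 = -761.)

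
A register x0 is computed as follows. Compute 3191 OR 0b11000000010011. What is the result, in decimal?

15479

3191 = 00110001110111
b = 11000000010011
 OR → 11110001110111 = 15479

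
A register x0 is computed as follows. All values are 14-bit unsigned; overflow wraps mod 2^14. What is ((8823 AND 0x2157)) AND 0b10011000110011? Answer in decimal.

8211

8823 = 10001001110111
0x2157 = 10000101010111
→ AND → 10000001010111 = 8279
0b10011000110011 = 10011000110011
→ AND → 10000000010011 = 8211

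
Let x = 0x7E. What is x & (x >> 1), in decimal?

62

x = 1111110 = 126
x>>1 = 0111111
AND  = 0111110 = 62
(x & (x >> 1) has a 1 wherever x has two consecutive 1 bits.)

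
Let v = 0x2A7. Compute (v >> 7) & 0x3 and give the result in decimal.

1

v = 001010100111
Shift right by 7: 00101
Mask low 2 bits: 01 = 1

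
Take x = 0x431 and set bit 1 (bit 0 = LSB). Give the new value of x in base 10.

1075

x = 010000110001
bit 1 is currently 0; set it via x | (1 << 1) = x | 2
→ 010000110011 = 1075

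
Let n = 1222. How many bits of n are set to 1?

5

1222 = 10011000110
Count the 1s: 1 + 1 + 1 + 1 + 1 = 5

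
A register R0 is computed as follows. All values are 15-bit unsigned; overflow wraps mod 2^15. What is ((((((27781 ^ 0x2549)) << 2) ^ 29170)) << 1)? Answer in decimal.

27781 = 110110010000101
0x2549 = 010010101001001
→ ^ → 100100111001100 = 18892
→ << 2 (mod 2^15) → 010011100110000 = 10032
29170 = 111000111110010
→ ^ → 101011011000010 = 22210
→ << 1 (mod 2^15) → 010110110000100 = 11652

11652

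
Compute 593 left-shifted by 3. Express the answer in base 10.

4744

593 = 0001001010001
shift left by 3 → 1001010001000 = 4744
(equivalently, 593 × 2^3 = 593 × 8)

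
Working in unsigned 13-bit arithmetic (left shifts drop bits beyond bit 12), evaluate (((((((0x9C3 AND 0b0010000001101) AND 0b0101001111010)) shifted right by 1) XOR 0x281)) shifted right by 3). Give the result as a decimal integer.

0x9C3 = 0100111000011
0b0010000001101 = 0010000001101
→ AND → 0000000000001 = 1
0b0101001111010 = 0101001111010
→ AND → 0000000000000 = 0
→ shifted right by 1 → 0000000000000 = 0
0x281 = 0001010000001
→ XOR → 0001010000001 = 641
→ shifted right by 3 → 0000001010000 = 80

80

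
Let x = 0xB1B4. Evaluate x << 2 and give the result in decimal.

0xB1B4 = 001011000110110100
shift left by 2 → 101100011011010000 = 181968
(equivalently, 45492 × 2^2 = 45492 × 4)

181968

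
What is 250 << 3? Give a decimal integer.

250 = 00011111010
shift left by 3 → 11111010000 = 2000
(equivalently, 250 × 2^3 = 250 × 8)

2000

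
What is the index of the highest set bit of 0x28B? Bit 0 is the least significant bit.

9

0x28B = 1010001011
The topmost 1 is at position 9 (since 2^9 = 512 ≤ 651 < 1024).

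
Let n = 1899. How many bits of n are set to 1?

1899 = 11101101011
Count the 1s: 1 + 1 + 1 + 1 + 1 + 1 + 1 + 1 = 8

8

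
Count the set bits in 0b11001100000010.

5

n = 11001100000010
Count the 1s: 1 + 1 + 1 + 1 + 1 = 5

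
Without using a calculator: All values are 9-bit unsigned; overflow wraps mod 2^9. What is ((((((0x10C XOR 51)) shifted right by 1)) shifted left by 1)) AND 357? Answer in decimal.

0x10C = 100001100
51 = 000110011
→ XOR → 100111111 = 319
→ shifted right by 1 → 010011111 = 159
→ shifted left by 1 (mod 2^9) → 100111110 = 318
357 = 101100101
→ AND → 100100100 = 292

292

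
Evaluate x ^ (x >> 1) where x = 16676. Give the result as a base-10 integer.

x = 100000100100100 = 16676
x>>1 = 010000010010010
XOR  = 110000110110110 = 25014
(x ^ (x >> 1) gives the standard binary-reflected Gray code of x.)

25014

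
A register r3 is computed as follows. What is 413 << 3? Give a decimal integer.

3304

413 = 000110011101
shift left by 3 → 110011101000 = 3304
(equivalently, 413 × 2^3 = 413 × 8)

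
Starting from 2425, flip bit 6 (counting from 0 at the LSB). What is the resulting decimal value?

2361

x = 100101111001
bit 6 is currently 1; toggle it via x ^ (1 << 6) = x ^ 64
→ 100100111001 = 2361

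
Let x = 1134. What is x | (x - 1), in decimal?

1135

x = 10001101110 = 1134
x - 1 = 10001101101
OR    = 10001101111 = 1135
(x | (x - 1) sets all bits below the lowest set bit.)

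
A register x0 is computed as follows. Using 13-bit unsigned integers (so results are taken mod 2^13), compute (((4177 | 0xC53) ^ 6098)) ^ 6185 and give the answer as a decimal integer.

5032

4177 = 1000001010001
0xC53 = 0110001010011
→ | → 1110001010011 = 7251
6098 = 1011111010010
→ ^ → 0101110000001 = 2945
6185 = 1100000101001
→ ^ → 1001110101000 = 5032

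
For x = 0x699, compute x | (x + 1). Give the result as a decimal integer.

1691

x = 11010011001 = 1689
x + 1 = 11010011010
OR    = 11010011011 = 1691
(x | (x + 1) sets the lowest cleared bit.)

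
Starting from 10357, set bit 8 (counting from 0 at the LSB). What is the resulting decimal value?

10613

x = 010100001110101
bit 8 is currently 0; set it via x | (1 << 8) = x | 256
→ 010100101110101 = 10613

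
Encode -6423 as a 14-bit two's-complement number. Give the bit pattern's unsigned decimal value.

6423 in 14 bits: 01100100010111
Invert: 10011011101000
Add 1:  10011011101001 = 9961
(Check: 2^14 - 6423 = 16384 - 6423 = 9961.)

9961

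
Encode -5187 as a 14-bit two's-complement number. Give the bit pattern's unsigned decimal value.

11197

5187 in 14 bits: 01010001000011
Invert: 10101110111100
Add 1:  10101110111101 = 11197
(Check: 2^14 - 5187 = 16384 - 5187 = 11197.)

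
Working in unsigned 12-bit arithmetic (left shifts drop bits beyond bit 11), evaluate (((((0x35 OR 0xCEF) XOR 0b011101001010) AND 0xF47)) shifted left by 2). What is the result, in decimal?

0x35 = 000000110101
0xCEF = 110011101111
→ OR → 110011111111 = 3327
0b011101001010 = 011101001010
→ XOR → 101110110101 = 2997
0xF47 = 111101000111
→ AND → 101100000101 = 2821
→ shifted left by 2 (mod 2^12) → 110000010100 = 3092

3092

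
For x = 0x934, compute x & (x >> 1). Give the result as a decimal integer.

16

x = 100100110100 = 2356
x>>1 = 010010011010
AND  = 000000010000 = 16
(x & (x >> 1) has a 1 wherever x has two consecutive 1 bits.)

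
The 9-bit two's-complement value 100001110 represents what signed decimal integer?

pattern = 100001110 (MSB is 1 ⇒ negative)
Invert: 011110001, add 1 → 011110010 = 242, so the value is -242.
(Equivalently: 270 - 2^9 = 270 - 512 = -242.)

-242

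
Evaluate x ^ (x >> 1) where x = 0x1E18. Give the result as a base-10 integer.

x = 1111000011000 = 7704
x>>1 = 0111100001100
XOR  = 1000100010100 = 4372
(x ^ (x >> 1) gives the standard binary-reflected Gray code of x.)

4372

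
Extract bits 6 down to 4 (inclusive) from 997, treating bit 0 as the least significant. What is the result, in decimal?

v = 0001111100101
Shift right by 4: 000111110
Mask low 3 bits: 110 = 6

6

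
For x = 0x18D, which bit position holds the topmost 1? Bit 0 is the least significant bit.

0x18D = 110001101
The topmost 1 is at position 8 (since 2^8 = 256 ≤ 397 < 512).

8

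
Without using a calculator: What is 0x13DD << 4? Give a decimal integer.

0x13DD = 00001001111011101
shift left by 4 → 10011110111010000 = 81360
(equivalently, 5085 × 2^4 = 5085 × 16)

81360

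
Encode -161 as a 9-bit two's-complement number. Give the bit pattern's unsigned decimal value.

161 in 9 bits: 010100001
Invert: 101011110
Add 1:  101011111 = 351
(Check: 2^9 - 161 = 512 - 161 = 351.)

351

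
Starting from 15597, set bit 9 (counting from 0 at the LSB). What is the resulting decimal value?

x = 11110011101101
bit 9 is currently 0; set it via x | (1 << 9) = x | 512
→ 11111011101101 = 16109

16109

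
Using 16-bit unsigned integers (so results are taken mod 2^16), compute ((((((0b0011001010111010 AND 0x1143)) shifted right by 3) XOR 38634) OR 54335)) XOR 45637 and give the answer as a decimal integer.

0b0011001010111010 = 0011001010111010
0x1143 = 0001000101000011
→ AND → 0001000000000010 = 4098
→ shifted right by 3 → 0000001000000000 = 512
38634 = 1001011011101010
→ XOR → 1001010011101010 = 38122
54335 = 1101010000111111
→ OR → 1101010011111111 = 54527
45637 = 1011001001000101
→ XOR → 0110011010111010 = 26298

26298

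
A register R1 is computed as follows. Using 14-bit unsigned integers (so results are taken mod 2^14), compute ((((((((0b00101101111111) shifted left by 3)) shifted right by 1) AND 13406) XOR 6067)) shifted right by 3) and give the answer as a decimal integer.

0b00101101111111 = 00101101111111
→ shifted left by 3 (mod 2^14) → 01101111111000 = 7160
→ shifted right by 1 → 00110111111100 = 3580
13406 = 11010001011110
→ AND → 00010001011100 = 1116
6067 = 01011110110011
→ XOR → 01001111101111 = 5103
→ shifted right by 3 → 00001001111101 = 637

637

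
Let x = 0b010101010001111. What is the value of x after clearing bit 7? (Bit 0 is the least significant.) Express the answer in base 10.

10767

x = 010101010001111
bit 7 is currently 1; clear it via x & ~(1 << 7) = x & ~128
→ 010101000001111 = 10767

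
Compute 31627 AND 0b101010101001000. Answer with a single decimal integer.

20744

31627 = 111101110001011
b = 101010101001000
AND → 101000100001000 = 20744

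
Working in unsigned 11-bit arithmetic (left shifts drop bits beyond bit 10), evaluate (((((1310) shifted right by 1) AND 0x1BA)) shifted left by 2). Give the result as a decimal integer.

552

1310 = 10100011110
→ shifted right by 1 → 01010001111 = 655
0x1BA = 00110111010
→ AND → 00010001010 = 138
→ shifted left by 2 (mod 2^11) → 01000101000 = 552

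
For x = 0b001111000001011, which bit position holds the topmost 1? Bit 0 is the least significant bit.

12

0b001111000001011 = 1111000001011
The topmost 1 is at position 12 (since 2^12 = 4096 ≤ 7691 < 8192).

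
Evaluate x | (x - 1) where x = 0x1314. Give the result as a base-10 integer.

4887

x = 1001100010100 = 4884
x - 1 = 1001100010011
OR    = 1001100010111 = 4887
(x | (x - 1) sets all bits below the lowest set bit.)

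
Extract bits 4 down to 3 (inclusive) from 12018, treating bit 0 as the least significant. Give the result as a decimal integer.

v = 10111011110010
Shift right by 3: 10111011110
Mask low 2 bits: 10 = 2

2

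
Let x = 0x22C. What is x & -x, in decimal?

4

x = 1000101100 = 556
-x (two's complement) = …0111010100
AND   = 0000000100 = 4
(x & -x isolates the lowest set bit of x.)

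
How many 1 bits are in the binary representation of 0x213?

4

0x213 = 1000010011
Count the 1s: 1 + 1 + 1 + 1 = 4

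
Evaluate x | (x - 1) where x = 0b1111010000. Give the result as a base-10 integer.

x = 1111010000 = 976
x - 1 = 1111001111
OR    = 1111011111 = 991
(x | (x - 1) sets all bits below the lowest set bit.)

991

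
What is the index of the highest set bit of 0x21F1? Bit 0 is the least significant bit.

0x21F1 = 10000111110001
The topmost 1 is at position 13 (since 2^13 = 8192 ≤ 8689 < 16384).

13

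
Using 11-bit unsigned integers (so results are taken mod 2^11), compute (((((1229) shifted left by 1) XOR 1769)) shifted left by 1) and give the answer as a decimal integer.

1766

1229 = 10011001101
→ shifted left by 1 (mod 2^11) → 00110011010 = 410
1769 = 11011101001
→ XOR → 11101110011 = 1907
→ shifted left by 1 (mod 2^11) → 11011100110 = 1766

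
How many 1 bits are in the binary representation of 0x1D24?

0x1D24 = 1110100100100
Count the 1s: 1 + 1 + 1 + 1 + 1 + 1 = 6

6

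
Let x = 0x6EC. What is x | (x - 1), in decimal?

x = 11011101100 = 1772
x - 1 = 11011101011
OR    = 11011101111 = 1775
(x | (x - 1) sets all bits below the lowest set bit.)

1775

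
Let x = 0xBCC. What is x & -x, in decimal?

4

x = 101111001100 = 3020
-x (two's complement) = …010000110100
AND   = 000000000100 = 4
(x & -x isolates the lowest set bit of x.)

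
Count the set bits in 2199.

6

2199 = 100010010111
Count the 1s: 1 + 1 + 1 + 1 + 1 + 1 = 6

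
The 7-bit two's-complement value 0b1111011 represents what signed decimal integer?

pattern = 1111011 (MSB is 1 ⇒ negative)
Invert: 0000100, add 1 → 0000101 = 5, so the value is -5.
(Equivalently: 123 - 2^7 = 123 - 128 = -5.)

-5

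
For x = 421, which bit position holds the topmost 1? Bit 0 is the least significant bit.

8

421 = 110100101
The topmost 1 is at position 8 (since 2^8 = 256 ≤ 421 < 512).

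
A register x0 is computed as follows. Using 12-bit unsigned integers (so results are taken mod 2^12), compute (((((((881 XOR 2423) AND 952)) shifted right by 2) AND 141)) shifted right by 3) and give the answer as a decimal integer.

16

881 = 001101110001
2423 = 100101110111
→ XOR → 101000000110 = 2566
952 = 001110111000
→ AND → 001000000000 = 512
→ shifted right by 2 → 000010000000 = 128
141 = 000010001101
→ AND → 000010000000 = 128
→ shifted right by 3 → 000000010000 = 16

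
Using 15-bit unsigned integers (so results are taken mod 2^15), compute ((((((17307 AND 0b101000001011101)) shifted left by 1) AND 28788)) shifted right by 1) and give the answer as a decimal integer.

17307 = 100001110011011
0b101000001011101 = 101000001011101
→ AND → 100000000011001 = 16409
→ shifted left by 1 (mod 2^15) → 000000000110010 = 50
28788 = 111000001110100
→ AND → 000000000110000 = 48
→ shifted right by 1 → 000000000011000 = 24

24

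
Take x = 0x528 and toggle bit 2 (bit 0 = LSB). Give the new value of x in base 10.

x = 10100101000
bit 2 is currently 0; toggle it via x ^ (1 << 2) = x ^ 4
→ 10100101100 = 1324

1324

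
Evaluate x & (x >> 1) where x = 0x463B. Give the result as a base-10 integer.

x = 100011000111011 = 17979
x>>1 = 010001100011101
AND  = 000001000011001 = 537
(x & (x >> 1) has a 1 wherever x has two consecutive 1 bits.)

537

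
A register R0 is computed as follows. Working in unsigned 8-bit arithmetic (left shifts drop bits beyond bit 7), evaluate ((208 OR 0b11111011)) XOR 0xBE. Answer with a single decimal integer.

69

208 = 11010000
0b11111011 = 11111011
→ OR → 11111011 = 251
0xBE = 10111110
→ XOR → 01000101 = 69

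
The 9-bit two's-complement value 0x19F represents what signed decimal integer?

-97

pattern = 110011111 (MSB is 1 ⇒ negative)
Invert: 001100000, add 1 → 001100001 = 97, so the value is -97.
(Equivalently: 415 - 2^9 = 415 - 512 = -97.)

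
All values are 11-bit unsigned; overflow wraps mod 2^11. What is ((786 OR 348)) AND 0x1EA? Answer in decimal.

330

786 = 01100010010
348 = 00101011100
→ OR → 01101011110 = 862
0x1EA = 00111101010
→ AND → 00101001010 = 330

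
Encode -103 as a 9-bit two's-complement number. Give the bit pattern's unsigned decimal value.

103 in 9 bits: 001100111
Invert: 110011000
Add 1:  110011001 = 409
(Check: 2^9 - 103 = 512 - 103 = 409.)

409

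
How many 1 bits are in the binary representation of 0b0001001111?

5

n = 1001111
Count the 1s: 1 + 1 + 1 + 1 + 1 = 5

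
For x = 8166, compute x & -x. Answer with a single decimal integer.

x = 1111111100110 = 8166
-x (two's complement) = …0000000011010
AND   = 0000000000010 = 2
(x & -x isolates the lowest set bit of x.)

2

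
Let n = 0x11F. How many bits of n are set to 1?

6

0x11F = 100011111
Count the 1s: 1 + 1 + 1 + 1 + 1 + 1 = 6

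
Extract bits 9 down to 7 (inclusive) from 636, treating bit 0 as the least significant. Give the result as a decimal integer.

v = 1001111100
Shift right by 7: 100
Mask low 3 bits: 100 = 4

4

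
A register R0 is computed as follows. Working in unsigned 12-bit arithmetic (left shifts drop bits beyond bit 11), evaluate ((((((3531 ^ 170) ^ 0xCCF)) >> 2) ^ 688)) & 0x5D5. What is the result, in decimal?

3531 = 110111001011
170 = 000010101010
→ ^ → 110101100001 = 3425
0xCCF = 110011001111
→ ^ → 000110101110 = 430
→ >> 2 → 000001101011 = 107
688 = 001010110000
→ ^ → 001011011011 = 731
0x5D5 = 010111010101
→ & → 000011010001 = 209

209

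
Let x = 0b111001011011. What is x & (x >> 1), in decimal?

1545

x = 111001011011 = 3675
x>>1 = 011100101101
AND  = 011000001001 = 1545
(x & (x >> 1) has a 1 wherever x has two consecutive 1 bits.)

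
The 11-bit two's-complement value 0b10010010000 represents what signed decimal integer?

pattern = 10010010000 (MSB is 1 ⇒ negative)
Invert: 01101101111, add 1 → 01101110000 = 880, so the value is -880.
(Equivalently: 1168 - 2^11 = 1168 - 2048 = -880.)

-880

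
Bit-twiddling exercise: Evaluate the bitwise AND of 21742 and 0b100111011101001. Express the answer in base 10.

17640

21742 = 101010011101110
b = 100111011101001
AND → 100010011101000 = 17640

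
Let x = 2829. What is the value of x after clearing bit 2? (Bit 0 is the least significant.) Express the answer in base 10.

2825

x = 101100001101
bit 2 is currently 1; clear it via x & ~(1 << 2) = x & ~4
→ 101100001001 = 2825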